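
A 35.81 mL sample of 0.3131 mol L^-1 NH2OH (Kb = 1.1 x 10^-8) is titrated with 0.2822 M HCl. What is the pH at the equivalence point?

n(NH2OH) = 0.3131 x 0.03581 = 0.01121 mol; V(HCl) at equivalence = 0.01121/0.2822 = 0.03973 L.
At equivalence the base is fully converted to NH3OH+; total volume = 0.07554 L, so [NH3OH+] = 0.01121/0.07554 = 0.1484 M.
Ka(NH3OH+) = Kw/Kb = 1.0e-14 / 1.1 x 10^-8 = 9.09e-7.
[H^+] = sqrt(Ka x [NH3OH+]) = sqrt(9.09e-7 x 0.1484) = 0.000367 M.
pH = -log(0.000367) = 3.43.

3.43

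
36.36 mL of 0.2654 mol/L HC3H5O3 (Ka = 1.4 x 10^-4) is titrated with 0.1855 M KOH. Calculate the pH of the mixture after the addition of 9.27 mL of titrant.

3.19

Initial n(HC3H5O3) = 0.2654 x 0.03636 = 0.009650 mol.
n(KOH) added = 0.1855 x 0.009270 = 0.001720 mol, converting that many moles of HC3H5O3 to C3H5O3-.
Remaining n(HC3H5O3) = 0.007930 mol; n(C3H5O3-) = 0.001720 mol.
By Henderson-Hasselbalch, pH = pKa + log([A^-]/[HA]) = 3.85 + log(0.001720/0.007930) = 3.85 + (-0.66) = 3.19.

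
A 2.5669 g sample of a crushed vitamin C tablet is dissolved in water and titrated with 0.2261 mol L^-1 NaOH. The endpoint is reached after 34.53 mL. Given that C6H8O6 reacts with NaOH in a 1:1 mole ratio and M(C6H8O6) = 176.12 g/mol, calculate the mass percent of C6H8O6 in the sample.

53.6%

n(NaOH) = 0.2261 x 0.03453 = 0.007807 mol.
n(C6H8O6) = 0.007807 / 1 = 0.007807 mol.
mass of C6H8O6 = 0.007807 x 176.12 = 1.375 g.
% purity = 1.375 / 2.5669 x 100 = 53.6%.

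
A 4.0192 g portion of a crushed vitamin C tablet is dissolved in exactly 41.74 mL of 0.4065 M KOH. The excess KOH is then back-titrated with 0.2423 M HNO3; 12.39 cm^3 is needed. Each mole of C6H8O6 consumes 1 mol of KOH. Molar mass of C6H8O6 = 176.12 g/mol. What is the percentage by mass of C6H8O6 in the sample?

Total n(KOH) added = 0.4065 x 0.04174 = 0.01697 mol.
n(HNO3) used = 0.2423 x 0.01239 = 0.003002 mol, which equals the excess n(KOH).
So n(KOH) consumed by the sample = 0.01697 - 0.003002 = 0.01397 mol.
n(C6H8O6) = 0.01397 / 1 = 0.01397 mol.
mass C6H8O6 = 0.01397 x 176.12 = 2.460 g, so %C6H8O6 = 2.460/4.0192 x 100 = 61.2%.

61.2%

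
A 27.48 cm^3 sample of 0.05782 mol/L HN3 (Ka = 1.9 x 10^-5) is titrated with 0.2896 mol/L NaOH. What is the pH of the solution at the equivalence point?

n(HN3) = 0.05782 x 0.02748 = 0.001589 mol; V(NaOH) at equivalence = 0.001589/0.2896 = 0.005487 L.
At equivalence all the acid is converted to N3-; total volume = 0.02748 + 0.005487 = 0.03297 L, so [N3-] = 0.001589/0.03297 = 0.04820 M.
Kb = Kw/Ka = 1.0e-14 / 1.9 x 10^-5 = 5.26e-10.
[OH^-] = sqrt(Kb x [N3-]) = sqrt(5.26e-10 x 0.04820) = 5.04e-6 M.
pOH = 5.30, so pH = 14.00 - 5.30 = 8.70.

8.70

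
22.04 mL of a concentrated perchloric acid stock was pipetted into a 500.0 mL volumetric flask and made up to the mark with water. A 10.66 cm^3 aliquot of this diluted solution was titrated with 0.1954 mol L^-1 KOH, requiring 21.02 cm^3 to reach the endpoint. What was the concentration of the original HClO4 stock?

n(KOH) = 0.1954 x 0.02102 = 0.004107 mol.
n(HClO4) in the aliquot = 0.004107 mol.
[diluted HClO4] = 0.004107 / 0.01066 = 0.3853 M.
Dilution factor = 500.0/22.04 = 22.69, so [stock] = 0.3853 x 22.69 = 8.74 M.

8.74 M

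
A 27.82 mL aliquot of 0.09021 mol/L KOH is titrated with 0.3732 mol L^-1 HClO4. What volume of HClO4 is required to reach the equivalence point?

n(KOH) = 0.09021 mol/L x 0.02782 L = 0.002510 mol.
At equivalence n(HClO4) = n(KOH) = 0.002510 mol.
V(HClO4) = 0.002510 / 0.3732 = 0.006725 L = 6.72 mL.

6.72 mL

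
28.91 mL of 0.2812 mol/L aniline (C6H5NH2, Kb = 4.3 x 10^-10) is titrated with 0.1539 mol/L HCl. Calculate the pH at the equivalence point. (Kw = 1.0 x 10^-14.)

2.82

n(C6H5NH2) = 0.2812 x 0.02891 = 0.008129 mol; V(HCl) at equivalence = 0.008129/0.1539 = 0.05282 L.
At equivalence the base is fully converted to C6H5NH3+; total volume = 0.08173 L, so [C6H5NH3+] = 0.008129/0.08173 = 0.09946 M.
Ka(C6H5NH3+) = Kw/Kb = 1.0e-14 / 4.3 x 10^-10 = 2.33e-5.
[H^+] = sqrt(Ka x [C6H5NH3+]) = sqrt(2.33e-5 x 0.09946) = 0.00152 M.
pH = -log(0.00152) = 2.82.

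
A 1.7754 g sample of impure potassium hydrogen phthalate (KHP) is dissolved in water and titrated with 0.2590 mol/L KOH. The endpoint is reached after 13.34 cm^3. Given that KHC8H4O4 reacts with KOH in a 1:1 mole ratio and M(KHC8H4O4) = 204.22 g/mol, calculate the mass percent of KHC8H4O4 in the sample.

n(KOH) = 0.2590 x 0.01334 = 0.003455 mol.
n(KHC8H4O4) = 0.003455 / 1 = 0.003455 mol.
mass of KHC8H4O4 = 0.003455 x 204.22 = 0.7056 g.
% purity = 0.7056 / 1.7754 x 100 = 39.7%.

39.7%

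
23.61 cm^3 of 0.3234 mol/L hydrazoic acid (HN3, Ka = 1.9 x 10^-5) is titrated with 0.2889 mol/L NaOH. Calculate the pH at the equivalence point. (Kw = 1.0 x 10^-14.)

n(HN3) = 0.3234 x 0.02361 = 0.007635 mol; V(NaOH) at equivalence = 0.007635/0.2889 = 0.02643 L.
At equivalence all the acid is converted to N3-; total volume = 0.02361 + 0.02643 = 0.05004 L, so [N3-] = 0.007635/0.05004 = 0.1526 M.
Kb = Kw/Ka = 1.0e-14 / 1.9 x 10^-5 = 5.26e-10.
[OH^-] = sqrt(Kb x [N3-]) = sqrt(5.26e-10 x 0.1526) = 8.96e-6 M.
pOH = 5.05, so pH = 14.00 - 5.05 = 8.95.

8.95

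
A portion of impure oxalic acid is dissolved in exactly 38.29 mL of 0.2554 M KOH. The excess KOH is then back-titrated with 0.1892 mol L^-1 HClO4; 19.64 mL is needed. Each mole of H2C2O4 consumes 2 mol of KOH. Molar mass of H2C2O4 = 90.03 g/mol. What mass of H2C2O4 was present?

Total n(KOH) added = 0.2554 x 0.03829 = 0.009779 mol.
n(HClO4) used = 0.1892 x 0.01964 = 0.003716 mol, which equals the excess n(KOH).
So n(KOH) consumed by the sample = 0.009779 - 0.003716 = 0.006063 mol.
n(H2C2O4) = 0.006063 / 2 = 0.003032 mol.
mass = 0.003032 mol x 90.03 g/mol = 0.273 g.

0.273 g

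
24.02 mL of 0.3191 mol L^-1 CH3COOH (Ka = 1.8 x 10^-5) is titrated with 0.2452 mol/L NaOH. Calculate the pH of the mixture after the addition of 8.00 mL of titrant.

4.28

Initial n(CH3COOH) = 0.3191 x 0.02402 = 0.007665 mol.
n(NaOH) added = 0.2452 x 0.008000 = 0.001962 mol, converting that many moles of CH3COOH to CH3COO-.
Remaining n(CH3COOH) = 0.005703 mol; n(CH3COO-) = 0.001962 mol.
By Henderson-Hasselbalch, pH = pKa + log([A^-]/[HA]) = 4.74 + log(0.001962/0.005703) = 4.74 + (-0.46) = 4.28.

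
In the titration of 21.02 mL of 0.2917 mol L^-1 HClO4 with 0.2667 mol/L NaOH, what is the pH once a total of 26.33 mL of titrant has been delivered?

12.27

n(acid) = 0.2917 x 0.02102 = 0.006132 mol; n(NaOH) added = 0.2667 x 0.02633 = 0.007022 mol.
Base is in excess by 0.007022 - 0.006132 = 0.0008907 mol in a total volume of 0.04735 L.
[OH^-] = 0.0008907/0.04735 = 0.01881 M, so pOH = 1.73 and pH = 14.00 - 1.73 = 12.27.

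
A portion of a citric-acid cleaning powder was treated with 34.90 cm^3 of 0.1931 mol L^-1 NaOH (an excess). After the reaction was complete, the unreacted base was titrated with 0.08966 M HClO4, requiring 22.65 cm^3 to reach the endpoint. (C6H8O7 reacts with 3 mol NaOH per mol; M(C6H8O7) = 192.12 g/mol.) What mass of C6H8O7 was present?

Total n(NaOH) added = 0.1931 x 0.03490 = 0.006739 mol.
n(HClO4) used = 0.08966 x 0.02265 = 0.002031 mol, which equals the excess n(NaOH).
So n(NaOH) consumed by the sample = 0.006739 - 0.002031 = 0.004708 mol.
n(C6H8O7) = 0.004708 / 3 = 0.001569 mol.
mass = 0.001569 mol x 192.12 g/mol = 0.302 g.

0.302 g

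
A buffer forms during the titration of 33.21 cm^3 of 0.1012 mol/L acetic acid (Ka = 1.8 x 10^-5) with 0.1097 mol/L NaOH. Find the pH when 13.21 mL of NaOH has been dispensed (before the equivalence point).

Initial n(CH3COOH) = 0.1012 x 0.03321 = 0.003361 mol.
n(NaOH) added = 0.1097 x 0.01321 = 0.001449 mol, converting that many moles of CH3COOH to CH3COO-.
Remaining n(CH3COOH) = 0.001912 mol; n(CH3COO-) = 0.001449 mol.
By Henderson-Hasselbalch, pH = pKa + log([A^-]/[HA]) = 4.74 + log(0.001449/0.001912) = 4.74 + (-0.12) = 4.62.

4.62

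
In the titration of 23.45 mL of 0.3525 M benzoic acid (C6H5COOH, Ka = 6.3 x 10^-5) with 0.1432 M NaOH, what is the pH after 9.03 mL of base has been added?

3.47

Initial n(C6H5COOH) = 0.3525 x 0.02345 = 0.008266 mol.
n(NaOH) added = 0.1432 x 0.009030 = 0.001293 mol, converting that many moles of C6H5COOH to C6H5COO-.
Remaining n(C6H5COOH) = 0.006973 mol; n(C6H5COO-) = 0.001293 mol.
By Henderson-Hasselbalch, pH = pKa + log([A^-]/[HA]) = 4.20 + log(0.001293/0.006973) = 4.20 + (-0.73) = 3.47.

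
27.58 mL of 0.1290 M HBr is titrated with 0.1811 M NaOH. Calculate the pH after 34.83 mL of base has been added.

n(acid) = 0.1290 x 0.02758 = 0.003558 mol; n(NaOH) added = 0.1811 x 0.03483 = 0.006308 mol.
Base is in excess by 0.006308 - 0.003558 = 0.002750 mol in a total volume of 0.06241 L.
[OH^-] = 0.002750/0.06241 = 0.04406 M, so pOH = 1.36 and pH = 14.00 - 1.36 = 12.64.

12.64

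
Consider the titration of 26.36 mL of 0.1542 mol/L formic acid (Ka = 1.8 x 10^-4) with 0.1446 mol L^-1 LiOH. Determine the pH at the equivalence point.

n(HCOOH) = 0.1542 x 0.02636 = 0.004065 mol; V(LiOH) at equivalence = 0.004065/0.1446 = 0.02811 L.
At equivalence all the acid is converted to HCOO-; total volume = 0.02636 + 0.02811 = 0.05447 L, so [HCOO-] = 0.004065/0.05447 = 0.07462 M.
Kb = Kw/Ka = 1.0e-14 / 1.8 x 10^-4 = 5.56e-11.
[OH^-] = sqrt(Kb x [HCOO-]) = sqrt(5.56e-11 x 0.07462) = 2.04e-6 M.
pOH = 5.69, so pH = 14.00 - 5.69 = 8.31.

8.31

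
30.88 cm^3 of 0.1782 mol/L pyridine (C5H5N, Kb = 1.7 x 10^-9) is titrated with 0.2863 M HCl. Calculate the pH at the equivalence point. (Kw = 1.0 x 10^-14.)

n(C5H5N) = 0.1782 x 0.03088 = 0.005503 mol; V(HCl) at equivalence = 0.005503/0.2863 = 0.01922 L.
At equivalence the base is fully converted to C5H5NH+; total volume = 0.05010 L, so [C5H5NH+] = 0.005503/0.05010 = 0.1098 M.
Ka(C5H5NH+) = Kw/Kb = 1.0e-14 / 1.7 x 10^-9 = 5.88e-6.
[H^+] = sqrt(Ka x [C5H5NH+]) = sqrt(5.88e-6 x 0.1098) = 0.000804 M.
pH = -log(0.000804) = 3.09.

3.09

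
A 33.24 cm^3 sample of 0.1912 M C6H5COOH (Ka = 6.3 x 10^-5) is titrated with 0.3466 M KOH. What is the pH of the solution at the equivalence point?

8.65

n(C6H5COOH) = 0.1912 x 0.03324 = 0.006355 mol; V(KOH) at equivalence = 0.006355/0.3466 = 0.01834 L.
At equivalence all the acid is converted to C6H5COO-; total volume = 0.03324 + 0.01834 = 0.05158 L, so [C6H5COO-] = 0.006355/0.05158 = 0.1232 M.
Kb = Kw/Ka = 1.0e-14 / 6.3 x 10^-5 = 1.59e-10.
[OH^-] = sqrt(Kb x [C6H5COO-]) = sqrt(1.59e-10 x 0.1232) = 4.42e-6 M.
pOH = 5.35, so pH = 14.00 - 5.35 = 8.65.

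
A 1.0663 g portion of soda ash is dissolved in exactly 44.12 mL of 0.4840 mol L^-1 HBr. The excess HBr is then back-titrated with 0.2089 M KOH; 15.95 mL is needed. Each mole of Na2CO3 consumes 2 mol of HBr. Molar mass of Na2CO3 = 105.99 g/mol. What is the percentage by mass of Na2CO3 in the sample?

Total n(HBr) added = 0.4840 x 0.04412 = 0.02135 mol.
n(KOH) used = 0.2089 x 0.01595 = 0.003332 mol, which equals the excess n(HBr).
So n(HBr) consumed by the sample = 0.02135 - 0.003332 = 0.01802 mol.
n(Na2CO3) = 0.01802 / 2 = 0.009011 mol.
mass Na2CO3 = 0.009011 x 105.99 = 0.9551 g, so %Na2CO3 = 0.9551/1.0663 x 100 = 89.6%.

89.6%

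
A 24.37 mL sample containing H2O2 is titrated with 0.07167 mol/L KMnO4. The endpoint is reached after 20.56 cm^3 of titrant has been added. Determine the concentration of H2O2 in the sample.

n(KMnO4) = 0.07167 x 0.02056 = 0.001474 mol.
From the balanced equation, 2 mol KMnO4 reacts with 5 mol H2O2, so n(H2O2) = 0.001474 x 5/2 = 0.003684 mol.
[H2O2] = 0.003684 / 0.02437 L = 0.151 M.

0.151 M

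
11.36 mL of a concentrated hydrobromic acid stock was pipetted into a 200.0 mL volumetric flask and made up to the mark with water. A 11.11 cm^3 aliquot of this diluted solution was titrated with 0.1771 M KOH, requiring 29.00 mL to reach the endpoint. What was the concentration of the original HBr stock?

8.14 M

n(KOH) = 0.1771 x 0.02900 = 0.005136 mol.
n(HBr) in the aliquot = 0.005136 mol.
[diluted HBr] = 0.005136 / 0.01111 = 0.4623 M.
Dilution factor = 200.0/11.36 = 17.61, so [stock] = 0.4623 x 17.61 = 8.14 M.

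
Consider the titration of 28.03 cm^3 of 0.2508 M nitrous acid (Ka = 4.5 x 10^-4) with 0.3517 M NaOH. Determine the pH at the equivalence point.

n(HNO2) = 0.2508 x 0.02803 = 0.007030 mol; V(NaOH) at equivalence = 0.007030/0.3517 = 0.01999 L.
At equivalence all the acid is converted to NO2-; total volume = 0.02803 + 0.01999 = 0.04802 L, so [NO2-] = 0.007030/0.04802 = 0.1464 M.
Kb = Kw/Ka = 1.0e-14 / 4.5 x 10^-4 = 2.22e-11.
[OH^-] = sqrt(Kb x [NO2-]) = sqrt(2.22e-11 x 0.1464) = 1.80e-6 M.
pOH = 5.74, so pH = 14.00 - 5.74 = 8.26.

8.26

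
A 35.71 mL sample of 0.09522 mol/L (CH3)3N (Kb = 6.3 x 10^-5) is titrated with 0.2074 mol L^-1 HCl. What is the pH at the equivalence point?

n((CH3)3N) = 0.09522 x 0.03571 = 0.003400 mol; V(HCl) at equivalence = 0.003400/0.2074 = 0.01639 L.
At equivalence the base is fully converted to (CH3)3NH+; total volume = 0.05210 L, so [(CH3)3NH+] = 0.003400/0.05210 = 0.06526 M.
Ka((CH3)3NH+) = Kw/Kb = 1.0e-14 / 6.3 x 10^-5 = 1.59e-10.
[H^+] = sqrt(Ka x [(CH3)3NH+]) = sqrt(1.59e-10 x 0.06526) = 3.22e-6 M.
pH = -log(3.22e-6) = 5.49.

5.49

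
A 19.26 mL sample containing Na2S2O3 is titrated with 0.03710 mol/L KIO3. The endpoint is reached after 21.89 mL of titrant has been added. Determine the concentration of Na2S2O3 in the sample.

n(KIO3) = 0.03710 x 0.02189 = 0.0008121 mol.
From the balanced equation, 1 mol KIO3 reacts with 6 mol Na2S2O3, so n(Na2S2O3) = 0.0008121 x 6/1 = 0.004873 mol.
[Na2S2O3] = 0.004873 / 0.01926 L = 0.253 M.

0.253 M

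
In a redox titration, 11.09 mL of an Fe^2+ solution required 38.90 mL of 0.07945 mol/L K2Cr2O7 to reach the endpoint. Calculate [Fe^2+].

n(K2Cr2O7) = 0.07945 x 0.03890 = 0.003091 mol.
From the balanced equation, 1 mol K2Cr2O7 reacts with 6 mol Fe^2+, so n(Fe^2+) = 0.003091 x 6/1 = 0.01854 mol.
[Fe^2+] = 0.01854 / 0.01109 L = 1.67 M.

1.67 M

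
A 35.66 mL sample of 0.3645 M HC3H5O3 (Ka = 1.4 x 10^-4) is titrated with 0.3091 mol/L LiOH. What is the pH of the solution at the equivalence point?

n(HC3H5O3) = 0.3645 x 0.03566 = 0.01300 mol; V(LiOH) at equivalence = 0.01300/0.3091 = 0.04205 L.
At equivalence all the acid is converted to C3H5O3-; total volume = 0.03566 + 0.04205 = 0.07771 L, so [C3H5O3-] = 0.01300/0.07771 = 0.1673 M.
Kb = Kw/Ka = 1.0e-14 / 1.4 x 10^-4 = 7.14e-11.
[OH^-] = sqrt(Kb x [C3H5O3-]) = sqrt(7.14e-11 x 0.1673) = 3.46e-6 M.
pOH = 5.46, so pH = 14.00 - 5.46 = 8.54.

8.54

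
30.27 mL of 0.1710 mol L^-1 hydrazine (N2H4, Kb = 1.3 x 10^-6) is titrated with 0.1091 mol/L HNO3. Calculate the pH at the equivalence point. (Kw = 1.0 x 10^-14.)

n(N2H4) = 0.1710 x 0.03027 = 0.005176 mol; V(HNO3) at equivalence = 0.005176/0.1091 = 0.04744 L.
At equivalence the base is fully converted to N2H5+; total volume = 0.07771 L, so [N2H5+] = 0.005176/0.07771 = 0.06661 M.
Ka(N2H5+) = Kw/Kb = 1.0e-14 / 1.3 x 10^-6 = 7.69e-9.
[H^+] = sqrt(Ka x [N2H5+]) = sqrt(7.69e-9 x 0.06661) = 2.26e-5 M.
pH = -log(2.26e-5) = 4.65.

4.65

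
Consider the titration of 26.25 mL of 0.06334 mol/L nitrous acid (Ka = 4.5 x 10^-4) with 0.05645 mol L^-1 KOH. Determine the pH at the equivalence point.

7.91

n(HNO2) = 0.06334 x 0.02625 = 0.001663 mol; V(KOH) at equivalence = 0.001663/0.05645 = 0.02945 L.
At equivalence all the acid is converted to NO2-; total volume = 0.02625 + 0.02945 = 0.05570 L, so [NO2-] = 0.001663/0.05570 = 0.02985 M.
Kb = Kw/Ka = 1.0e-14 / 4.5 x 10^-4 = 2.22e-11.
[OH^-] = sqrt(Kb x [NO2-]) = sqrt(2.22e-11 x 0.02985) = 8.14e-7 M.
pOH = 6.09, so pH = 14.00 - 6.09 = 7.91.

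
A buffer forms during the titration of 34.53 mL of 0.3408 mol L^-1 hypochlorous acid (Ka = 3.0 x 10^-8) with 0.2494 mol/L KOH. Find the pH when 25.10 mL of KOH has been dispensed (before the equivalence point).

Initial n(HClO) = 0.3408 x 0.03453 = 0.01177 mol.
n(KOH) added = 0.2494 x 0.02510 = 0.006260 mol, converting that many moles of HClO to ClO-.
Remaining n(HClO) = 0.005508 mol; n(ClO-) = 0.006260 mol.
By Henderson-Hasselbalch, pH = pKa + log([A^-]/[HA]) = 7.52 + log(0.006260/0.005508) = 7.52 + (+0.06) = 7.58.

7.58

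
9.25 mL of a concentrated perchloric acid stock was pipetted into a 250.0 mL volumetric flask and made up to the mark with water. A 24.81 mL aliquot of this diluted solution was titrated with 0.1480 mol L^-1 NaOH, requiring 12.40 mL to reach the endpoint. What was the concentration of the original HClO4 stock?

n(NaOH) = 0.1480 x 0.01240 = 0.001835 mol.
n(HClO4) in the aliquot = 0.001835 mol.
[diluted HClO4] = 0.001835 / 0.02481 = 0.07397 M.
Dilution factor = 250.0/9.250 = 27.03, so [stock] = 0.07397 x 27.03 = 2.00 M.

2.00 M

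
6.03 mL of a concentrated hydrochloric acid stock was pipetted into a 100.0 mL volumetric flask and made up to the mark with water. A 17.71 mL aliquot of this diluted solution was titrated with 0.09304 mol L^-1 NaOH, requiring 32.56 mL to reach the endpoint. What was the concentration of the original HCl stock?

2.84 M

n(NaOH) = 0.09304 x 0.03256 = 0.003029 mol.
n(HCl) in the aliquot = 0.003029 mol.
[diluted HCl] = 0.003029 / 0.01771 = 0.1711 M.
Dilution factor = 100.0/6.030 = 16.58, so [stock] = 0.1711 x 16.58 = 2.84 M.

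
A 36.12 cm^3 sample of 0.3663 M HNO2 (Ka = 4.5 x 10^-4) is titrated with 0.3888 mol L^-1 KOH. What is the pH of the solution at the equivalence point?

n(HNO2) = 0.3663 x 0.03612 = 0.01323 mol; V(KOH) at equivalence = 0.01323/0.3888 = 0.03403 L.
At equivalence all the acid is converted to NO2-; total volume = 0.03612 + 0.03403 = 0.07015 L, so [NO2-] = 0.01323/0.07015 = 0.1886 M.
Kb = Kw/Ka = 1.0e-14 / 4.5 x 10^-4 = 2.22e-11.
[OH^-] = sqrt(Kb x [NO2-]) = sqrt(2.22e-11 x 0.1886) = 2.05e-6 M.
pOH = 5.69, so pH = 14.00 - 5.69 = 8.31.

8.31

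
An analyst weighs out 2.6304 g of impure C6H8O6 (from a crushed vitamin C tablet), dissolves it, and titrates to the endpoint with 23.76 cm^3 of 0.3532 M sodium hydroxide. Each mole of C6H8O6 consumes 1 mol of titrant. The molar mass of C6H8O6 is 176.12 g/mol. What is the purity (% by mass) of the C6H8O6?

n(NaOH) = 0.3532 x 0.02376 = 0.008392 mol.
n(C6H8O6) = 0.008392 / 1 = 0.008392 mol.
mass of C6H8O6 = 0.008392 x 176.12 = 1.478 g.
% purity = 1.478 / 2.6304 x 100 = 56.2%.

56.2%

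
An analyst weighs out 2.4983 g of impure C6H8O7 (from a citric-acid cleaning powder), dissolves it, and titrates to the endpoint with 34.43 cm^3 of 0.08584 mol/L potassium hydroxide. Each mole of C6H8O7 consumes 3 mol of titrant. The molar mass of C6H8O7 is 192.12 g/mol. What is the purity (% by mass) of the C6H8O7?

7.58%

n(KOH) = 0.08584 x 0.03443 = 0.002955 mol.
n(C6H8O7) = 0.002955 / 3 = 0.0009852 mol.
mass of C6H8O7 = 0.0009852 x 192.12 = 0.1893 g.
% purity = 0.1893 / 2.4983 x 100 = 7.58%.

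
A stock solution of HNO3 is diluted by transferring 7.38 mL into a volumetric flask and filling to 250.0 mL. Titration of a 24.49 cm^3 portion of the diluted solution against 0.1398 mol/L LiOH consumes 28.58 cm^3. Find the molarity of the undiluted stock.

n(LiOH) = 0.1398 x 0.02858 = 0.003995 mol.
n(HNO3) in the aliquot = 0.003995 mol.
[diluted HNO3] = 0.003995 / 0.02449 = 0.1631 M.
Dilution factor = 250.0/7.380 = 33.88, so [stock] = 0.1631 x 33.88 = 5.53 M.

5.53 M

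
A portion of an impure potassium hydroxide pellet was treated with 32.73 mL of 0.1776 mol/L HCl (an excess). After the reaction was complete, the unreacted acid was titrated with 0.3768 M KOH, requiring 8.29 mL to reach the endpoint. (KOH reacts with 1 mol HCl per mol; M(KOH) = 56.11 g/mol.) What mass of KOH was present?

0.151 g

Total n(HCl) added = 0.1776 x 0.03273 = 0.005813 mol.
n(KOH) used = 0.3768 x 0.008290 = 0.003124 mol, which equals the excess n(HCl).
So n(HCl) consumed by the sample = 0.005813 - 0.003124 = 0.002689 mol.
n(KOH) = 0.002689 / 1 = 0.002689 mol.
mass = 0.002689 mol x 56.11 g/mol = 0.151 g.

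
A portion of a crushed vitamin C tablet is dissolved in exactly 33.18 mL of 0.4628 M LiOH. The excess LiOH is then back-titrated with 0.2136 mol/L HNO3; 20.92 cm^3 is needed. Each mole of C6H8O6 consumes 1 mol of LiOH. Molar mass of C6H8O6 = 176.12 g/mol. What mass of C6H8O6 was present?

1.92 g

Total n(LiOH) added = 0.4628 x 0.03318 = 0.01536 mol.
n(HNO3) used = 0.2136 x 0.02092 = 0.004469 mol, which equals the excess n(LiOH).
So n(LiOH) consumed by the sample = 0.01536 - 0.004469 = 0.01089 mol.
n(C6H8O6) = 0.01089 / 1 = 0.01089 mol.
mass = 0.01089 mol x 176.12 g/mol = 1.92 g.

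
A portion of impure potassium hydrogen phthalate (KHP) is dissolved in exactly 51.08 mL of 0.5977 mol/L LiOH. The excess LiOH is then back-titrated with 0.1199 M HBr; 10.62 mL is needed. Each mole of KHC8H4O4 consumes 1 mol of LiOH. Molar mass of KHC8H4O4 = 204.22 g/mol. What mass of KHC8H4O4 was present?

Total n(LiOH) added = 0.5977 x 0.05108 = 0.03053 mol.
n(HBr) used = 0.1199 x 0.01062 = 0.001273 mol, which equals the excess n(LiOH).
So n(LiOH) consumed by the sample = 0.03053 - 0.001273 = 0.02926 mol.
n(KHC8H4O4) = 0.02926 / 1 = 0.02926 mol.
mass = 0.02926 mol x 204.22 g/mol = 5.97 g.

5.97 g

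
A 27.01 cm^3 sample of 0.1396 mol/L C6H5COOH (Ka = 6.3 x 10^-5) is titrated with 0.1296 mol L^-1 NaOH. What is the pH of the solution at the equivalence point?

n(C6H5COOH) = 0.1396 x 0.02701 = 0.003771 mol; V(NaOH) at equivalence = 0.003771/0.1296 = 0.02909 L.
At equivalence all the acid is converted to C6H5COO-; total volume = 0.02701 + 0.02909 = 0.05610 L, so [C6H5COO-] = 0.003771/0.05610 = 0.06721 M.
Kb = Kw/Ka = 1.0e-14 / 6.3 x 10^-5 = 1.59e-10.
[OH^-] = sqrt(Kb x [C6H5COO-]) = sqrt(1.59e-10 x 0.06721) = 3.27e-6 M.
pOH = 5.49, so pH = 14.00 - 5.49 = 8.51.

8.51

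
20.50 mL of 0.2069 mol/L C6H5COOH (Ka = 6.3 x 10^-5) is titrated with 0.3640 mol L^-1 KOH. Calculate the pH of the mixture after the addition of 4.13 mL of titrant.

3.94

Initial n(C6H5COOH) = 0.2069 x 0.02050 = 0.004241 mol.
n(KOH) added = 0.3640 x 0.004130 = 0.001503 mol, converting that many moles of C6H5COOH to C6H5COO-.
Remaining n(C6H5COOH) = 0.002738 mol; n(C6H5COO-) = 0.001503 mol.
By Henderson-Hasselbalch, pH = pKa + log([A^-]/[HA]) = 4.20 + log(0.001503/0.002738) = 4.20 + (-0.26) = 3.94.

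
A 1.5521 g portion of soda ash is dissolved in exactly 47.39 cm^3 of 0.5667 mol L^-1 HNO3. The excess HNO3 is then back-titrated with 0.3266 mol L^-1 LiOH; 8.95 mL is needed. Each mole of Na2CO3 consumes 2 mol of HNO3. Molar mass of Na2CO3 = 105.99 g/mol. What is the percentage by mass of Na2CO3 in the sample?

Total n(HNO3) added = 0.5667 x 0.04739 = 0.02686 mol.
n(LiOH) used = 0.3266 x 0.008950 = 0.002923 mol, which equals the excess n(HNO3).
So n(HNO3) consumed by the sample = 0.02686 - 0.002923 = 0.02393 mol.
n(Na2CO3) = 0.02393 / 2 = 0.01197 mol.
mass Na2CO3 = 0.01197 x 105.99 = 1.268 g, so %Na2CO3 = 1.268/1.5521 x 100 = 81.7%.

81.7%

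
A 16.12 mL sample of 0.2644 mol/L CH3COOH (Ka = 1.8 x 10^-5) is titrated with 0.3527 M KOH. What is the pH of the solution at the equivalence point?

8.96

n(CH3COOH) = 0.2644 x 0.01612 = 0.004262 mol; V(KOH) at equivalence = 0.004262/0.3527 = 0.01208 L.
At equivalence all the acid is converted to CH3COO-; total volume = 0.01612 + 0.01208 = 0.02820 L, so [CH3COO-] = 0.004262/0.02820 = 0.1511 M.
Kb = Kw/Ka = 1.0e-14 / 1.8 x 10^-5 = 5.56e-10.
[OH^-] = sqrt(Kb x [CH3COO-]) = sqrt(5.56e-10 x 0.1511) = 9.16e-6 M.
pOH = 5.04, so pH = 14.00 - 5.04 = 8.96.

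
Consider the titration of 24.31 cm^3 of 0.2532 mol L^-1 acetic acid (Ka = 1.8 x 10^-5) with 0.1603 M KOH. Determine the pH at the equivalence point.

n(CH3COOH) = 0.2532 x 0.02431 = 0.006155 mol; V(KOH) at equivalence = 0.006155/0.1603 = 0.03840 L.
At equivalence all the acid is converted to CH3COO-; total volume = 0.02431 + 0.03840 = 0.06271 L, so [CH3COO-] = 0.006155/0.06271 = 0.09816 M.
Kb = Kw/Ka = 1.0e-14 / 1.8 x 10^-5 = 5.56e-10.
[OH^-] = sqrt(Kb x [CH3COO-]) = sqrt(5.56e-10 x 0.09816) = 7.38e-6 M.
pOH = 5.13, so pH = 14.00 - 5.13 = 8.87.

8.87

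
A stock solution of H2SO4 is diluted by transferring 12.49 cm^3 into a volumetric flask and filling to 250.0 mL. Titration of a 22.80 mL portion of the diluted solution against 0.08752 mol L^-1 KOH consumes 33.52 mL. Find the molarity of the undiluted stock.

1.29 M

n(KOH) = 0.08752 x 0.03352 = 0.002934 mol.
n(H2SO4) in the aliquot = 0.002934 x 1/2 = 0.001467 mol.
[diluted H2SO4] = 0.001467 / 0.02280 = 0.06433 M.
Dilution factor = 250.0/12.49 = 20.02, so [stock] = 0.06433 x 20.02 = 1.29 M.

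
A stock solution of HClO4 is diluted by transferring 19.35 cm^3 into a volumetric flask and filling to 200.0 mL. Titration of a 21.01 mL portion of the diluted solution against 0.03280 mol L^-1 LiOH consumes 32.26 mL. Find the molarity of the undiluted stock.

0.521 M

n(LiOH) = 0.03280 x 0.03226 = 0.001058 mol.
n(HClO4) in the aliquot = 0.001058 mol.
[diluted HClO4] = 0.001058 / 0.02101 = 0.05036 M.
Dilution factor = 200.0/19.35 = 10.34, so [stock] = 0.05036 x 10.34 = 0.521 M.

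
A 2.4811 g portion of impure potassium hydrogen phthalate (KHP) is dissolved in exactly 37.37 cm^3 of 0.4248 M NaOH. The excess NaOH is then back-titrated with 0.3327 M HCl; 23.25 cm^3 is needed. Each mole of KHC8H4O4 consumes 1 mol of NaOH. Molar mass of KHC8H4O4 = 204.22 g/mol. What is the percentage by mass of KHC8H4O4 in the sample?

67.0%

Total n(NaOH) added = 0.4248 x 0.03737 = 0.01587 mol.
n(HCl) used = 0.3327 x 0.02325 = 0.007735 mol, which equals the excess n(NaOH).
So n(NaOH) consumed by the sample = 0.01587 - 0.007735 = 0.008140 mol.
n(KHC8H4O4) = 0.008140 / 1 = 0.008140 mol.
mass KHC8H4O4 = 0.008140 x 204.22 = 1.662 g, so %KHC8H4O4 = 1.662/2.4811 x 100 = 67.0%.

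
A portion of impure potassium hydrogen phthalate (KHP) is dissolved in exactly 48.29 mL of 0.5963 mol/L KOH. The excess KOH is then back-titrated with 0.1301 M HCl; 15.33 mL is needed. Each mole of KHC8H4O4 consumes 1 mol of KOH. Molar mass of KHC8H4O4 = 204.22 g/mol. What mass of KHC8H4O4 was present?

Total n(KOH) added = 0.5963 x 0.04829 = 0.02880 mol.
n(HCl) used = 0.1301 x 0.01533 = 0.001994 mol, which equals the excess n(KOH).
So n(KOH) consumed by the sample = 0.02880 - 0.001994 = 0.02680 mol.
n(KHC8H4O4) = 0.02680 / 1 = 0.02680 mol.
mass = 0.02680 mol x 204.22 g/mol = 5.47 g.

5.47 g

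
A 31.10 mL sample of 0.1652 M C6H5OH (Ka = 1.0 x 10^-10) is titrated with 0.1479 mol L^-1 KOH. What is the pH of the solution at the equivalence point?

n(C6H5OH) = 0.1652 x 0.03110 = 0.005138 mol; V(KOH) at equivalence = 0.005138/0.1479 = 0.03474 L.
At equivalence all the acid is converted to C6H5O-; total volume = 0.03110 + 0.03474 = 0.06584 L, so [C6H5O-] = 0.005138/0.06584 = 0.07804 M.
Kb = Kw/Ka = 1.0e-14 / 1.0 x 10^-10 = 0.000100.
[OH^-] = sqrt(Kb x [C6H5O-]) = sqrt(0.000100 x 0.07804) = 0.00279 M.
pOH = 2.55, so pH = 14.00 - 2.55 = 11.45.

11.45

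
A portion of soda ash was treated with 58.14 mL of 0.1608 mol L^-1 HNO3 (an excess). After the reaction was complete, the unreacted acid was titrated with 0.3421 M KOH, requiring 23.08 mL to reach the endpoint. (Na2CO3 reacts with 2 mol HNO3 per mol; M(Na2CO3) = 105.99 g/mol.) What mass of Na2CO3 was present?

Total n(HNO3) added = 0.1608 x 0.05814 = 0.009349 mol.
n(KOH) used = 0.3421 x 0.02308 = 0.007896 mol, which equals the excess n(HNO3).
So n(HNO3) consumed by the sample = 0.009349 - 0.007896 = 0.001453 mol.
n(Na2CO3) = 0.001453 / 2 = 0.0007266 mol.
mass = 0.0007266 mol x 105.99 g/mol = 0.0770 g.

0.0770 g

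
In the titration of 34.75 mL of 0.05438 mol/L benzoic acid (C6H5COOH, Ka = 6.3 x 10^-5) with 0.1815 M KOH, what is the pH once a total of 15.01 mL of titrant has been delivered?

12.22

n(acid) = 0.05438 x 0.03475 = 0.001890 mol; n(KOH) added = 0.1815 x 0.01501 = 0.002724 mol.
Base is in excess by 0.002724 - 0.001890 = 0.0008346 mol in a total volume of 0.04976 L.
[OH^-] = 0.0008346/0.04976 = 0.01677 M, so pOH = 1.78 and pH = 14.00 - 1.78 = 12.22.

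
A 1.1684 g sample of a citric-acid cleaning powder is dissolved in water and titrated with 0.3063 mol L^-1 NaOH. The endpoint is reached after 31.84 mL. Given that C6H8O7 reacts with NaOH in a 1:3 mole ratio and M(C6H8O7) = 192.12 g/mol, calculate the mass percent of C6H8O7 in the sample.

53.5%

n(NaOH) = 0.3063 x 0.03184 = 0.009753 mol.
n(C6H8O7) = 0.009753 / 3 = 0.003251 mol.
mass of C6H8O7 = 0.003251 x 192.12 = 0.6246 g.
% purity = 0.6246 / 1.1684 x 100 = 53.5%.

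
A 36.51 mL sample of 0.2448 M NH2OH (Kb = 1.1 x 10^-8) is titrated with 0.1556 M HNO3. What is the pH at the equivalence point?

3.53

n(NH2OH) = 0.2448 x 0.03651 = 0.008938 mol; V(HNO3) at equivalence = 0.008938/0.1556 = 0.05744 L.
At equivalence the base is fully converted to NH3OH+; total volume = 0.09395 L, so [NH3OH+] = 0.008938/0.09395 = 0.09513 M.
Ka(NH3OH+) = Kw/Kb = 1.0e-14 / 1.1 x 10^-8 = 9.09e-7.
[H^+] = sqrt(Ka x [NH3OH+]) = sqrt(9.09e-7 x 0.09513) = 0.000294 M.
pH = -log(0.000294) = 3.53.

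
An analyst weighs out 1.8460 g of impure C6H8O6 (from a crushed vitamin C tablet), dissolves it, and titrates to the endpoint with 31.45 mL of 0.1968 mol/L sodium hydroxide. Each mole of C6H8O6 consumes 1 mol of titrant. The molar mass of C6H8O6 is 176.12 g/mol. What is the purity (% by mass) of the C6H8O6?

n(NaOH) = 0.1968 x 0.03145 = 0.006189 mol.
n(C6H8O6) = 0.006189 / 1 = 0.006189 mol.
mass of C6H8O6 = 0.006189 x 176.12 = 1.090 g.
% purity = 1.090 / 1.8460 x 100 = 59.1%.

59.1%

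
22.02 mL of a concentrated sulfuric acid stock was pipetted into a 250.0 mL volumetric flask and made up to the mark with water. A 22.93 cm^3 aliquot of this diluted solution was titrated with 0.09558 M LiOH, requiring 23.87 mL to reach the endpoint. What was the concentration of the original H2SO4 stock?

n(LiOH) = 0.09558 x 0.02387 = 0.002281 mol.
n(H2SO4) in the aliquot = 0.002281 x 1/2 = 0.001141 mol.
[diluted H2SO4] = 0.001141 / 0.02293 = 0.04975 M.
Dilution factor = 250.0/22.02 = 11.35, so [stock] = 0.04975 x 11.35 = 0.565 M.

0.565 M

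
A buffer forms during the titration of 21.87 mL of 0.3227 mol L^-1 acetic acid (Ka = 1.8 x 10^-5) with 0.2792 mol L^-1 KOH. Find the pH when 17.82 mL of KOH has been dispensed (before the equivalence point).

5.12

Initial n(CH3COOH) = 0.3227 x 0.02187 = 0.007057 mol.
n(KOH) added = 0.2792 x 0.01782 = 0.004975 mol, converting that many moles of CH3COOH to CH3COO-.
Remaining n(CH3COOH) = 0.002082 mol; n(CH3COO-) = 0.004975 mol.
By Henderson-Hasselbalch, pH = pKa + log([A^-]/[HA]) = 4.74 + log(0.004975/0.002082) = 4.74 + (+0.38) = 5.12.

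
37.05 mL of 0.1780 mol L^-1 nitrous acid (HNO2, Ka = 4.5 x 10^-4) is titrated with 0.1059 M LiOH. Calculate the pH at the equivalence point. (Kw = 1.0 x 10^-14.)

n(HNO2) = 0.1780 x 0.03705 = 0.006595 mol; V(LiOH) at equivalence = 0.006595/0.1059 = 0.06227 L.
At equivalence all the acid is converted to NO2-; total volume = 0.03705 + 0.06227 = 0.09932 L, so [NO2-] = 0.006595/0.09932 = 0.06640 M.
Kb = Kw/Ka = 1.0e-14 / 4.5 x 10^-4 = 2.22e-11.
[OH^-] = sqrt(Kb x [NO2-]) = sqrt(2.22e-11 x 0.06640) = 1.21e-6 M.
pOH = 5.92, so pH = 14.00 - 5.92 = 8.08.

8.08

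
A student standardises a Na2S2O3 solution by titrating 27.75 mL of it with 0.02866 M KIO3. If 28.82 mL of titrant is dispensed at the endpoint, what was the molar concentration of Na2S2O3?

0.179 M

n(KIO3) = 0.02866 x 0.02882 = 0.0008260 mol.
From the balanced equation, 1 mol KIO3 reacts with 6 mol Na2S2O3, so n(Na2S2O3) = 0.0008260 x 6/1 = 0.004956 mol.
[Na2S2O3] = 0.004956 / 0.02775 L = 0.179 M.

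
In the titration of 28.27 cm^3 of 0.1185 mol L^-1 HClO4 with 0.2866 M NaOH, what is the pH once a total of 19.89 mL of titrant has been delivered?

n(acid) = 0.1185 x 0.02827 = 0.003350 mol; n(NaOH) added = 0.2866 x 0.01989 = 0.005700 mol.
Base is in excess by 0.005700 - 0.003350 = 0.002350 mol in a total volume of 0.04816 L.
[OH^-] = 0.002350/0.04816 = 0.04881 M, so pOH = 1.31 and pH = 14.00 - 1.31 = 12.69.

12.69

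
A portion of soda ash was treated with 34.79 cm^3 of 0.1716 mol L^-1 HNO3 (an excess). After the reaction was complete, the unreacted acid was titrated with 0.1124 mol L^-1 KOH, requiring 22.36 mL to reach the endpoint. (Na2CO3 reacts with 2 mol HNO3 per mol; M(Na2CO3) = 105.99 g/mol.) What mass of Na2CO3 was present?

Total n(HNO3) added = 0.1716 x 0.03479 = 0.005970 mol.
n(KOH) used = 0.1124 x 0.02236 = 0.002513 mol, which equals the excess n(HNO3).
So n(HNO3) consumed by the sample = 0.005970 - 0.002513 = 0.003457 mol.
n(Na2CO3) = 0.003457 / 2 = 0.001728 mol.
mass = 0.001728 mol x 105.99 g/mol = 0.183 g.

0.183 g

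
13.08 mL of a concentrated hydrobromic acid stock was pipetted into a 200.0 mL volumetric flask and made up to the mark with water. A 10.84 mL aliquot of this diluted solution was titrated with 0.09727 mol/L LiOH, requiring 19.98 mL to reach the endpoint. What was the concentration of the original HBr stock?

2.74 M

n(LiOH) = 0.09727 x 0.01998 = 0.001943 mol.
n(HBr) in the aliquot = 0.001943 mol.
[diluted HBr] = 0.001943 / 0.01084 = 0.1793 M.
Dilution factor = 200.0/13.08 = 15.29, so [stock] = 0.1793 x 15.29 = 2.74 M.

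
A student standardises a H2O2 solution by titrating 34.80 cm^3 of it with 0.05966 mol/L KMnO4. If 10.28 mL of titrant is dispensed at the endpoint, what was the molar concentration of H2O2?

n(KMnO4) = 0.05966 x 0.01028 = 0.0006133 mol.
From the balanced equation, 2 mol KMnO4 reacts with 5 mol H2O2, so n(H2O2) = 0.0006133 x 5/2 = 0.001533 mol.
[H2O2] = 0.001533 / 0.03480 L = 0.0441 M.

0.0441 M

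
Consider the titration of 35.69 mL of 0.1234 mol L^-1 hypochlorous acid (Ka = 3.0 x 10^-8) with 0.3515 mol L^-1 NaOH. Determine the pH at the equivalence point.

n(HClO) = 0.1234 x 0.03569 = 0.004404 mol; V(NaOH) at equivalence = 0.004404/0.3515 = 0.01253 L.
At equivalence all the acid is converted to ClO-; total volume = 0.03569 + 0.01253 = 0.04822 L, so [ClO-] = 0.004404/0.04822 = 0.09134 M.
Kb = Kw/Ka = 1.0e-14 / 3.0 x 10^-8 = 3.33e-7.
[OH^-] = sqrt(Kb x [ClO-]) = sqrt(3.33e-7 x 0.09134) = 0.000174 M.
pOH = 3.76, so pH = 14.00 - 3.76 = 10.24.

10.24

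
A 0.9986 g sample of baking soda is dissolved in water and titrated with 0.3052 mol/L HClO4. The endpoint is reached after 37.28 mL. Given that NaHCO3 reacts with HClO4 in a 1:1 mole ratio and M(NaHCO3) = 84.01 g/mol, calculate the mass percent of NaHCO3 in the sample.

95.7%

n(HClO4) = 0.3052 x 0.03728 = 0.01138 mol.
n(NaHCO3) = 0.01138 / 1 = 0.01138 mol.
mass of NaHCO3 = 0.01138 x 84.01 = 0.9559 g.
% purity = 0.9559 / 0.9986 x 100 = 95.7%.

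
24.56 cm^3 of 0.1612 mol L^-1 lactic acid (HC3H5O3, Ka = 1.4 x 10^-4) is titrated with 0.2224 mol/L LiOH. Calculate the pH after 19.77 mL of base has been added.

11.99

n(acid) = 0.1612 x 0.02456 = 0.003959 mol; n(LiOH) added = 0.2224 x 0.01977 = 0.004397 mol.
Base is in excess by 0.004397 - 0.003959 = 0.0004378 mol in a total volume of 0.04433 L.
[OH^-] = 0.0004378/0.04433 = 0.009875 M, so pOH = 2.01 and pH = 14.00 - 2.01 = 11.99.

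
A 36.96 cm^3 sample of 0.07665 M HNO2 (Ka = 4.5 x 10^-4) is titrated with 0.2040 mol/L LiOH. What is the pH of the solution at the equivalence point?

n(HNO2) = 0.07665 x 0.03696 = 0.002833 mol; V(LiOH) at equivalence = 0.002833/0.2040 = 0.01389 L.
At equivalence all the acid is converted to NO2-; total volume = 0.03696 + 0.01389 = 0.05085 L, so [NO2-] = 0.002833/0.05085 = 0.05572 M.
Kb = Kw/Ka = 1.0e-14 / 4.5 x 10^-4 = 2.22e-11.
[OH^-] = sqrt(Kb x [NO2-]) = sqrt(2.22e-11 x 0.05572) = 1.11e-6 M.
pOH = 5.95, so pH = 14.00 - 5.95 = 8.05.

8.05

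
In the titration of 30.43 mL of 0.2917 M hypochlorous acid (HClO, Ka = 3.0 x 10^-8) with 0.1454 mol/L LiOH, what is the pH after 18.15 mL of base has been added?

7.15

Initial n(HClO) = 0.2917 x 0.03043 = 0.008876 mol.
n(LiOH) added = 0.1454 x 0.01815 = 0.002639 mol, converting that many moles of HClO to ClO-.
Remaining n(HClO) = 0.006237 mol; n(ClO-) = 0.002639 mol.
By Henderson-Hasselbalch, pH = pKa + log([A^-]/[HA]) = 7.52 + log(0.002639/0.006237) = 7.52 + (-0.37) = 7.15.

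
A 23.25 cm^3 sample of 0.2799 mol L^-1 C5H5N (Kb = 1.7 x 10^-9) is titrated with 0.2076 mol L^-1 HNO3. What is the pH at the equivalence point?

3.08

n(C5H5N) = 0.2799 x 0.02325 = 0.006508 mol; V(HNO3) at equivalence = 0.006508/0.2076 = 0.03135 L.
At equivalence the base is fully converted to C5H5NH+; total volume = 0.05460 L, so [C5H5NH+] = 0.006508/0.05460 = 0.1192 M.
Ka(C5H5NH+) = Kw/Kb = 1.0e-14 / 1.7 x 10^-9 = 5.88e-6.
[H^+] = sqrt(Ka x [C5H5NH+]) = sqrt(5.88e-6 x 0.1192) = 0.000837 M.
pH = -log(0.000837) = 3.08.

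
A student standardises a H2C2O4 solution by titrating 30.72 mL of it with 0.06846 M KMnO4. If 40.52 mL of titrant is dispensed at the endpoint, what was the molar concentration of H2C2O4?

n(KMnO4) = 0.06846 x 0.04052 = 0.002774 mol.
From the balanced equation, 2 mol KMnO4 reacts with 5 mol H2C2O4, so n(H2C2O4) = 0.002774 x 5/2 = 0.006935 mol.
[H2C2O4] = 0.006935 / 0.03072 L = 0.226 M.

0.226 M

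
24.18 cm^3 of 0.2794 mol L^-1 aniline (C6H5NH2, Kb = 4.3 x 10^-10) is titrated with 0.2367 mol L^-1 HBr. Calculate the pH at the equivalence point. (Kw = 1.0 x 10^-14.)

2.76

n(C6H5NH2) = 0.2794 x 0.02418 = 0.006756 mol; V(HBr) at equivalence = 0.006756/0.2367 = 0.02854 L.
At equivalence the base is fully converted to C6H5NH3+; total volume = 0.05272 L, so [C6H5NH3+] = 0.006756/0.05272 = 0.1281 M.
Ka(C6H5NH3+) = Kw/Kb = 1.0e-14 / 4.3 x 10^-10 = 2.33e-5.
[H^+] = sqrt(Ka x [C6H5NH3+]) = sqrt(2.33e-5 x 0.1281) = 0.00173 M.
pH = -log(0.00173) = 2.76.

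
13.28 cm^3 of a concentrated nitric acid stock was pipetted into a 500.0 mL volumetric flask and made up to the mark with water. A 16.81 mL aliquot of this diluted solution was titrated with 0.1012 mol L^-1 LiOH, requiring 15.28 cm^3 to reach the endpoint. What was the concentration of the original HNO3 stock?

n(LiOH) = 0.1012 x 0.01528 = 0.001546 mol.
n(HNO3) in the aliquot = 0.001546 mol.
[diluted HNO3] = 0.001546 / 0.01681 = 0.09199 M.
Dilution factor = 500.0/13.28 = 37.65, so [stock] = 0.09199 x 37.65 = 3.46 M.

3.46 M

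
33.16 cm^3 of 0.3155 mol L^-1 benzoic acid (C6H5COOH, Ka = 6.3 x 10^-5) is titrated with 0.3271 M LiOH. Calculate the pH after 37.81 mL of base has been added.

n(acid) = 0.3155 x 0.03316 = 0.01046 mol; n(LiOH) added = 0.3271 x 0.03781 = 0.01237 mol.
Base is in excess by 0.01237 - 0.01046 = 0.001906 mol in a total volume of 0.07097 L.
[OH^-] = 0.001906/0.07097 = 0.02685 M, so pOH = 1.57 and pH = 14.00 - 1.57 = 12.43.

12.43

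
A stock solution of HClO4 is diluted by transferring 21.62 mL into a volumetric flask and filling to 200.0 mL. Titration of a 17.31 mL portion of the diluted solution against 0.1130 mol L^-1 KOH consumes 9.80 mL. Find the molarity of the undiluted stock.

n(KOH) = 0.1130 x 0.009800 = 0.001107 mol.
n(HClO4) in the aliquot = 0.001107 mol.
[diluted HClO4] = 0.001107 / 0.01731 = 0.06397 M.
Dilution factor = 200.0/21.62 = 9.251, so [stock] = 0.06397 x 9.251 = 0.592 M.

0.592 M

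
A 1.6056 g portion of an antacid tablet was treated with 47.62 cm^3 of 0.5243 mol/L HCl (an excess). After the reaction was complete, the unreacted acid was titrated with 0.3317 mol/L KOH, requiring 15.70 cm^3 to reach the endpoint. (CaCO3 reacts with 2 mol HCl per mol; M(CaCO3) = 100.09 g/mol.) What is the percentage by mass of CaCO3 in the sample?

Total n(HCl) added = 0.5243 x 0.04762 = 0.02497 mol.
n(KOH) used = 0.3317 x 0.01570 = 0.005208 mol, which equals the excess n(HCl).
So n(HCl) consumed by the sample = 0.02497 - 0.005208 = 0.01976 mol.
n(CaCO3) = 0.01976 / 2 = 0.009880 mol.
mass CaCO3 = 0.009880 x 100.09 = 0.9889 g, so %CaCO3 = 0.9889/1.6056 x 100 = 61.6%.

61.6%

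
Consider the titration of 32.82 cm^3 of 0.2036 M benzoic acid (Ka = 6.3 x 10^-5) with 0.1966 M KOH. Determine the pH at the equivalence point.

8.60

n(C6H5COOH) = 0.2036 x 0.03282 = 0.006682 mol; V(KOH) at equivalence = 0.006682/0.1966 = 0.03399 L.
At equivalence all the acid is converted to C6H5COO-; total volume = 0.03282 + 0.03399 = 0.06681 L, so [C6H5COO-] = 0.006682/0.06681 = 0.1000 M.
Kb = Kw/Ka = 1.0e-14 / 6.3 x 10^-5 = 1.59e-10.
[OH^-] = sqrt(Kb x [C6H5COO-]) = sqrt(1.59e-10 x 0.1000) = 3.98e-6 M.
pOH = 5.40, so pH = 14.00 - 5.40 = 8.60.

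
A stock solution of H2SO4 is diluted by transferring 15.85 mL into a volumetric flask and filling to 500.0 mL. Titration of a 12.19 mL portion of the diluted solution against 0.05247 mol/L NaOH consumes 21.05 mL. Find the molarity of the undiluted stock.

n(NaOH) = 0.05247 x 0.02105 = 0.001104 mol.
n(H2SO4) in the aliquot = 0.001104 x 1/2 = 0.0005522 mol.
[diluted H2SO4] = 0.0005522 / 0.01219 = 0.04530 M.
Dilution factor = 500.0/15.85 = 31.55, so [stock] = 0.04530 x 31.55 = 1.43 M.

1.43 M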